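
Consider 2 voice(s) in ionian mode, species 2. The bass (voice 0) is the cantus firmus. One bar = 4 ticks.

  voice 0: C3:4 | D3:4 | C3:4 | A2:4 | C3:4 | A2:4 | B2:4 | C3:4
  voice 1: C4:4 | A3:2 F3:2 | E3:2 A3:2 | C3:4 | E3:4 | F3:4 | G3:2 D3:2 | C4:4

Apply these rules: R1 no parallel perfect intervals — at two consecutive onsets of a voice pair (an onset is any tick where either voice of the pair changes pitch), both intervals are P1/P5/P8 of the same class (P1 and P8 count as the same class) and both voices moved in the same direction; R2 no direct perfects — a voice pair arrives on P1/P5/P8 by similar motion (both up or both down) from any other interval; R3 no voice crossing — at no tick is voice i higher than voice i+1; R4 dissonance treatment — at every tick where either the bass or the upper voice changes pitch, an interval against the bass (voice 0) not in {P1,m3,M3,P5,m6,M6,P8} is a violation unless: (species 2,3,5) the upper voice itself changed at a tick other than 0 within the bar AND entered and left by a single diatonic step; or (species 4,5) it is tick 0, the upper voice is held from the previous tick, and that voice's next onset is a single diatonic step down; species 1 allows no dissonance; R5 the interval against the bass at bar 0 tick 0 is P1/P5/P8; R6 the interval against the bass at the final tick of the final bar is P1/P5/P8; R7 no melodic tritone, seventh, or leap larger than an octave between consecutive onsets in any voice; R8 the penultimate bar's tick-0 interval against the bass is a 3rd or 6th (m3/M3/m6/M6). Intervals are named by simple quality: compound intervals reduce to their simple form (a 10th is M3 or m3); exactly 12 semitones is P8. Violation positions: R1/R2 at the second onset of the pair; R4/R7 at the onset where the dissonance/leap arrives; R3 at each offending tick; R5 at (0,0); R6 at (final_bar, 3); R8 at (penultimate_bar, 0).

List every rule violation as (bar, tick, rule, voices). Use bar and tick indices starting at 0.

bar 0: v0=C3 v1=C4 downbeat P8
bar 1: v0=D3 v1=A3 downbeat P5
bar 2: v0=C3 v1=E3 downbeat M3
bar 3: v0=A2 v1=C3 downbeat m3
bar 4: v0=C3 v1=E3 downbeat M3
bar 5: v0=A2 v1=F3 downbeat m6
bar 6: v0=B2 v1=G3 downbeat m6
bar 7: v0=C3 v1=C4 downbeat P8
  -> R2 @ bar 7 tick 0 v(0, 1): B2/D3 m3 -> C3/C4 P8 similar
  -> R7 @ bar 7 tick 0 v(1,): D3->C4 leap 10st

(7, 0, R2, (0, 1))
(7, 0, R7, (1,))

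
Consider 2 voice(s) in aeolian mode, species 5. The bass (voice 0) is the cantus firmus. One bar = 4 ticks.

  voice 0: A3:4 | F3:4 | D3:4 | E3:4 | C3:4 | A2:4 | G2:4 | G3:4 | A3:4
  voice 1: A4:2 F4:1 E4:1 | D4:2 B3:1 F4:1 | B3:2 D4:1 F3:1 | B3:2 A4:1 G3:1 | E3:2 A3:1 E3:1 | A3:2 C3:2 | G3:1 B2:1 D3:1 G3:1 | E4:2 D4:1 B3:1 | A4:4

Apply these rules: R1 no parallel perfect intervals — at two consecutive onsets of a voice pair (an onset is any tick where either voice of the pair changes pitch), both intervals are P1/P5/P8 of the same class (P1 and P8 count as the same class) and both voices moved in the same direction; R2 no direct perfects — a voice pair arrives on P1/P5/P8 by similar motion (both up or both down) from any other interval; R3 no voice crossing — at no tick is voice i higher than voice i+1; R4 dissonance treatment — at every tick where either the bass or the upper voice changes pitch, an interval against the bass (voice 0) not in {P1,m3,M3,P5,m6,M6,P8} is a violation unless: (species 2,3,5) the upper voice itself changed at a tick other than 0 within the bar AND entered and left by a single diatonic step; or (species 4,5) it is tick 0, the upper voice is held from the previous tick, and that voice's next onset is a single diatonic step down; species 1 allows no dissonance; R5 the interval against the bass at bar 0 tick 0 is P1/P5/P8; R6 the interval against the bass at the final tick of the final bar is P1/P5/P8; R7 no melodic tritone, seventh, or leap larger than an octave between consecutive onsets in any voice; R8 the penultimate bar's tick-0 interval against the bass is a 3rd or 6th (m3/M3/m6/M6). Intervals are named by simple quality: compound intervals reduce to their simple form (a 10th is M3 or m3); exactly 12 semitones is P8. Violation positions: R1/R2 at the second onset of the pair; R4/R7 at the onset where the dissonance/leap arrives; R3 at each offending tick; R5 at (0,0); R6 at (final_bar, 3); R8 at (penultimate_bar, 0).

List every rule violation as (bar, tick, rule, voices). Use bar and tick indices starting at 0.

bar 0: v0=A3 v1=A4 downbeat P8
bar 1: v0=F3 v1=D4 downbeat M6
bar 2: v0=D3 v1=B3 downbeat M6
bar 3: v0=E3 v1=B3 downbeat P5
bar 4: v0=C3 v1=E3 downbeat M3
bar 5: v0=A2 v1=A3 downbeat P8
bar 6: v0=G2 v1=G3 downbeat P8
bar 7: v0=G3 v1=E4 downbeat M6
bar 8: v0=A3 v1=A4 downbeat P8
  -> R4 @ bar 1 tick 2 v(0, 1): F3/B3 TT untreated
  -> R7 @ bar 1 tick 3 v(1,): B3->F4 leap 6st
  -> R7 @ bar 2 tick 0 v(1,): F4->B3 leap 6st
  -> R2 @ bar 3 tick 0 v(0, 1): D3/F3 m3 -> E3/B3 P5 similar
  -> R7 @ bar 3 tick 0 v(1,): F3->B3 leap 6st
  -> R4 @ bar 3 tick 2 v(0, 1): E3/A4 P4 untreated
  -> R7 @ bar 3 tick 2 v(1,): B3->A4 leap 10st
  -> R7 @ bar 3 tick 3 v(1,): A4->G3 leap 14st
  -> R2 @ bar 8 tick 0 v(0, 1): G3/B3 M3 -> A3/A4 P8 similar
  -> R7 @ bar 8 tick 0 v(1,): B3->A4 leap 10st

(1, 2, R4, (0, 1))
(1, 3, R7, (1,))
(2, 0, R7, (1,))
(3, 0, R2, (0, 1))
(3, 0, R7, (1,))
(3, 2, R4, (0, 1))
(3, 2, R7, (1,))
(3, 3, R7, (1,))
(8, 0, R2, (0, 1))
(8, 0, R7, (1,))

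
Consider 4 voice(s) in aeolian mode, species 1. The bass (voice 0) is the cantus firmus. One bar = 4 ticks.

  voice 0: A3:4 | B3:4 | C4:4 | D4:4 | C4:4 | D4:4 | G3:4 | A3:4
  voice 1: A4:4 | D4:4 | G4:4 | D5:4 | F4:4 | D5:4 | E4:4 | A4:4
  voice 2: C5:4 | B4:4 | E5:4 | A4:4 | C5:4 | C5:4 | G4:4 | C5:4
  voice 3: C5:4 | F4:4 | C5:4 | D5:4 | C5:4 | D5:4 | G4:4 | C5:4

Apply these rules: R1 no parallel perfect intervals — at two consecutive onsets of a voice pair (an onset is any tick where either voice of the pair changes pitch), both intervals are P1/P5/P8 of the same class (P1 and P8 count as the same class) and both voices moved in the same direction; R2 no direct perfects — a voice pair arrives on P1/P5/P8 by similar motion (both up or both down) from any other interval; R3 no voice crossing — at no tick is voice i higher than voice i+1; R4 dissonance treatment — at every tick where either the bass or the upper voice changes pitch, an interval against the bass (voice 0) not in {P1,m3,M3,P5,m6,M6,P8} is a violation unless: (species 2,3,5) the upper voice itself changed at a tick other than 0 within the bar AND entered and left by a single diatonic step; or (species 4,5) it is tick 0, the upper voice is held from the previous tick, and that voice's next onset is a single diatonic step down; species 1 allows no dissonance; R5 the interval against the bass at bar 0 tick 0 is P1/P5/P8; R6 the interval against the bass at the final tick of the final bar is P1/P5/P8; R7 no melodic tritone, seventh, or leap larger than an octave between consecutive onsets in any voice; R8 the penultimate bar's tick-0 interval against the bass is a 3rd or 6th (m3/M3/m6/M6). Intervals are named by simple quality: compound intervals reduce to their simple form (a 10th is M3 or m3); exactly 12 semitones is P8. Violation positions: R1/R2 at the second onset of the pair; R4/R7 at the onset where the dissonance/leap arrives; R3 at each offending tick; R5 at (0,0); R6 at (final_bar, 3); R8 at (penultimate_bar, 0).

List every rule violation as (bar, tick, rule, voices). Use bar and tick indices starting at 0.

(0, 0, R5, (0, 2))
(0, 0, R5, (0, 3))
(1, 0, R3, (2, 3))
(1, 0, R4, (0, 3))
(1, 1, R3, (2, 3))
(1, 2, R3, (2, 3))
(1, 3, R3, (2, 3))
(2, 0, R2, (0, 1))
(2, 0, R2, (0, 3))
(2, 0, R3, (2, 3))
(2, 1, R3, (2, 3))
(2, 2, R3, (2, 3))
(2, 3, R3, (2, 3))
(3, 0, R1, (0, 3))
(3, 0, R2, (0, 1))
(3, 0, R2, (1, 3))
(3, 0, R3, (1, 2))
(3, 1, R3, (1, 2))
(3, 2, R3, (1, 2))
(3, 3, R3, (1, 2))
(4, 0, R1, (0, 3))
(4, 0, R2, (1, 3))
(4, 0, R4, (0, 1))
(5, 0, R1, (0, 3))
(5, 0, R2, (0, 1))
(5, 0, R2, (1, 3))
(5, 0, R3, (1, 2))
(5, 0, R4, (0, 2))
(5, 1, R3, (1, 2))
(5, 2, R3, (1, 2))
(5, 3, R3, (1, 2))
(6, 0, R1, (0, 3))
(6, 0, R2, (0, 2))
(6, 0, R2, (2, 3))
(6, 0, R7, (1,))
(6, 0, R8, (0, 2))
(6, 0, R8, (0, 3))
(7, 0, R1, (2, 3))
(7, 0, R2, (0, 1))
(7, 3, R6, (0, 2))
(7, 3, R6, (0, 3))

bar 0: v0=A3 v1=A4 v2=C5 v3=C5 downbeat m3
bar 1: v0=B3 v1=D4 v2=B4 v3=F4 downbeat TT
bar 2: v0=C4 v1=G4 v2=E5 v3=C5 downbeat P8
bar 3: v0=D4 v1=D5 v2=A4 v3=D5 downbeat P8
bar 4: v0=C4 v1=F4 v2=C5 v3=C5 downbeat P8
bar 5: v0=D4 v1=D5 v2=C5 v3=D5 downbeat P8
bar 6: v0=G3 v1=E4 v2=G4 v3=G4 downbeat P8
bar 7: v0=A3 v1=A4 v2=C5 v3=C5 downbeat m3
  -> R5 @ bar 0 tick 0 v(0, 2): opens on m3
  -> R5 @ bar 0 tick 0 v(0, 3): opens on m3
  -> R3 @ bar 1 tick 0 v(2, 3): B4 above F4
  -> R4 @ bar 1 tick 0 v(0, 3): B3/F4 TT untreated
  -> R3 @ bar 1 tick 1 v(2, 3): B4 above F4
  -> R3 @ bar 1 tick 2 v(2, 3): B4 above F4
  -> R3 @ bar 1 tick 3 v(2, 3): B4 above F4
  -> R2 @ bar 2 tick 0 v(0, 1): B3/D4 m3 -> C4/G4 P5 similar
  -> R2 @ bar 2 tick 0 v(0, 3): B3/F4 TT -> C4/C5 P8 similar
  -> R3 @ bar 2 tick 0 v(2, 3): E5 above C5
  -> R3 @ bar 2 tick 1 v(2, 3): E5 above C5
  -> R3 @ bar 2 tick 2 v(2, 3): E5 above C5
  -> R3 @ bar 2 tick 3 v(2, 3): E5 above C5
  -> R1 @ bar 3 tick 0 v(0, 3): C4/C5 P8 -> D4/D5 P8 similar
  -> R2 @ bar 3 tick 0 v(0, 1): C4/G4 P5 -> D4/D5 P8 similar
  -> R2 @ bar 3 tick 0 v(1, 3): G4/C5 P4 -> D5/D5 P1 similar
  -> R3 @ bar 3 tick 0 v(1, 2): D5 above A4
  -> R3 @ bar 3 tick 1 v(1, 2): D5 above A4
  -> R3 @ bar 3 tick 2 v(1, 2): D5 above A4
  -> R3 @ bar 3 tick 3 v(1, 2): D5 above A4
  -> R1 @ bar 4 tick 0 v(0, 3): D4/D5 P8 -> C4/C5 P8 similar
  -> R2 @ bar 4 tick 0 v(1, 3): D5/D5 P1 -> F4/C5 P5 similar
  -> R4 @ bar 4 tick 0 v(0, 1): C4/F4 P4 untreated
  -> R1 @ bar 5 tick 0 v(0, 3): C4/C5 P8 -> D4/D5 P8 similar
  -> R2 @ bar 5 tick 0 v(0, 1): C4/F4 P4 -> D4/D5 P8 similar
  -> R2 @ bar 5 tick 0 v(1, 3): F4/C5 P5 -> D5/D5 P1 similar
  -> R3 @ bar 5 tick 0 v(1, 2): D5 above C5
  -> R4 @ bar 5 tick 0 v(0, 2): D4/C5 m7 untreated
  -> R3 @ bar 5 tick 1 v(1, 2): D5 above C5
  -> R3 @ bar 5 tick 2 v(1, 2): D5 above C5
  -> R3 @ bar 5 tick 3 v(1, 2): D5 above C5
  -> R1 @ bar 6 tick 0 v(0, 3): D4/D5 P8 -> G3/G4 P8 similar
  -> R2 @ bar 6 tick 0 v(0, 2): D4/C5 m7 -> G3/G4 P8 similar
  -> R2 @ bar 6 tick 0 v(2, 3): C5/D5 M2 -> G4/G4 P1 similar
  -> R7 @ bar 6 tick 0 v(1,): D5->E4 leap 10st
  -> R8 @ bar 6 tick 0 v(0, 2): penult P8 not 3rd/6th
  -> R8 @ bar 6 tick 0 v(0, 3): penult P8 not 3rd/6th
  -> R1 @ bar 7 tick 0 v(2, 3): G4/G4 P1 -> C5/C5 P1 similar
  -> R2 @ bar 7 tick 0 v(0, 1): G3/E4 M6 -> A3/A4 P8 similar
  -> R6 @ bar 7 tick 3 v(0, 2): closes on m3
  -> R6 @ bar 7 tick 3 v(0, 3): closes on m3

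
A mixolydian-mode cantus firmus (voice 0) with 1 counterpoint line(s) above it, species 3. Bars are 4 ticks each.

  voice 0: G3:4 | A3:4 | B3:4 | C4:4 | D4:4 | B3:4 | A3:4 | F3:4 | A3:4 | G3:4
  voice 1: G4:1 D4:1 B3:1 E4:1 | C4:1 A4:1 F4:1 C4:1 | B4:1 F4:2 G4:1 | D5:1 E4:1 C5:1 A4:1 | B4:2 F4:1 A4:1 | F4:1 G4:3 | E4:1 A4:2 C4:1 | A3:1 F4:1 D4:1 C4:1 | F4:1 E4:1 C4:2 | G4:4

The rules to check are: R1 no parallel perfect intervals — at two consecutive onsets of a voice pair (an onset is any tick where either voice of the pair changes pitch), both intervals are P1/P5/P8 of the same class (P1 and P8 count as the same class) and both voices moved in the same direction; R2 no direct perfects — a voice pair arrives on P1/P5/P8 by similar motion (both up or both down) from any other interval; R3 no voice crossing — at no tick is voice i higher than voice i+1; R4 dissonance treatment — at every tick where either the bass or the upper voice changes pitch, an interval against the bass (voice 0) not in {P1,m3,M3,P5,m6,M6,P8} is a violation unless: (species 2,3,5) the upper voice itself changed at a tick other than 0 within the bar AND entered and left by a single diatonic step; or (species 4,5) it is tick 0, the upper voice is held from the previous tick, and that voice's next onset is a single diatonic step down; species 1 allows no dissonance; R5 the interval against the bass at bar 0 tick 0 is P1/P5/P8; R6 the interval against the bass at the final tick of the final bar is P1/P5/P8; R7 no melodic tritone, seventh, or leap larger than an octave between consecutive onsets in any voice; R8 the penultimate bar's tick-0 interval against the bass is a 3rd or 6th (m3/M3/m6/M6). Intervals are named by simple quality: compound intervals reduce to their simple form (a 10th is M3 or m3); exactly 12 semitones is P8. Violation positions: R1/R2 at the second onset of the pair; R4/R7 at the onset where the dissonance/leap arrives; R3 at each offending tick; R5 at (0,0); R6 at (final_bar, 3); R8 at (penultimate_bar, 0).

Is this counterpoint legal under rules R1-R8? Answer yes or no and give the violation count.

bar 0: v0=G3 v1=G4 (P8)
bar 1: v0=A3 v1=C4 (m3)
bar 2: v0=B3 v1=B4 (P8)
bar 3: v0=C4 v1=D5 (M2)
bar 4: v0=D4 v1=B4 (M6)
bar 5: v0=B3 v1=F4 (TT)
bar 6: v0=A3 v1=E4 (P5)
bar 7: v0=F3 v1=A3 (M3)
bar 8: v0=A3 v1=F4 (m6)
bar 9: v0=G3 v1=G4 (P8)
  R2 @ bar2.0: A3/C4 m3 -> B3/B4 P8 similar
  R7 @ bar2.0: C4->B4 leap 11st
  R4 @ bar2.1: B3/F4 TT untreated
  R7 @ bar2.1: B4->F4 leap 6st
  R4 @ bar3.0: C4/D5 M2 untreated
  R7 @ bar3.1: D5->E4 leap 10st
  R7 @ bar4.2: B4->F4 leap 6st
  R4 @ bar5.0: B3/F4 TT untreated
  R2 @ bar6.0: B3/G4 m6 -> A3/E4 P5 similar

No (9 violations)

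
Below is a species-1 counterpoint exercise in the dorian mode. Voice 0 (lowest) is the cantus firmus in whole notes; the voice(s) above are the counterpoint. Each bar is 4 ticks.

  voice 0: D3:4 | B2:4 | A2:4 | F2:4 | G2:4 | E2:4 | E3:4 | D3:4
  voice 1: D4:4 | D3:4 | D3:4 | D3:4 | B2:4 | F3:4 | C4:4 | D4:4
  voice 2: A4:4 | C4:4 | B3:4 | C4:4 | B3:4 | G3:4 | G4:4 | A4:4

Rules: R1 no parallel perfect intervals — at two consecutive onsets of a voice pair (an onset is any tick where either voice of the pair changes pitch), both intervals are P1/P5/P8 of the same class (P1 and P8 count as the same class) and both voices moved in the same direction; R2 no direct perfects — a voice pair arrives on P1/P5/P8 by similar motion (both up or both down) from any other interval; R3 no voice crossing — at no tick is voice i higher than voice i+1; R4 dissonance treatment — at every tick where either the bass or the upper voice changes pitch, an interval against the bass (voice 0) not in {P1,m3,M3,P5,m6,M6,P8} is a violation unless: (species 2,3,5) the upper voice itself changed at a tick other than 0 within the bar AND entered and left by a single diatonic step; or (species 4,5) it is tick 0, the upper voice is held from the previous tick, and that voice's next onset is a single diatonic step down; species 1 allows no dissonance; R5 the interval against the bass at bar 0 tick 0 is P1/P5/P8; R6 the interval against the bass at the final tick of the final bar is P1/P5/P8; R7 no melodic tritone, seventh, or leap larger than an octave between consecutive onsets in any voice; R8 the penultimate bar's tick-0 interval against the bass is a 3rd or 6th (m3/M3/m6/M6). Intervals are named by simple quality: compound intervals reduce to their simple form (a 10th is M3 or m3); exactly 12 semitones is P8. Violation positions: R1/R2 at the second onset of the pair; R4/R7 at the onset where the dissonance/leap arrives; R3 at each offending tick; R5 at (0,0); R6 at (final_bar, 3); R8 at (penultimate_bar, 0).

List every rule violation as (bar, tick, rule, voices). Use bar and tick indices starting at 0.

(1, 0, R4, (0, 2))
(2, 0, R4, (0, 1))
(2, 0, R4, (0, 2))
(4, 0, R2, (1, 2))
(5, 0, R4, (0, 1))
(5, 0, R7, (1,))
(6, 0, R2, (1, 2))
(7, 0, R1, (1, 2))

bar 0: v0=D3 v1=D4 v2=A4 downbeat P5
bar 1: v0=B2 v1=D3 v2=C4 downbeat m2
bar 2: v0=A2 v1=D3 v2=B3 downbeat M2
bar 3: v0=F2 v1=D3 v2=C4 downbeat P5
bar 4: v0=G2 v1=B2 v2=B3 downbeat M3
bar 5: v0=E2 v1=F3 v2=G3 downbeat m3
bar 6: v0=E3 v1=C4 v2=G4 downbeat m3
bar 7: v0=D3 v1=D4 v2=A4 downbeat P5
  -> R4 @ bar 1 tick 0 v(0, 2): B2/C4 m2 untreated
  -> R4 @ bar 2 tick 0 v(0, 1): A2/D3 P4 untreated
  -> R4 @ bar 2 tick 0 v(0, 2): A2/B3 M2 untreated
  -> R2 @ bar 4 tick 0 v(1, 2): D3/C4 m7 -> B2/B3 P8 similar
  -> R4 @ bar 5 tick 0 v(0, 1): E2/F3 m2 untreated
  -> R7 @ bar 5 tick 0 v(1,): B2->F3 leap 6st
  -> R2 @ bar 6 tick 0 v(1, 2): F3/G3 M2 -> C4/G4 P5 similar
  -> R1 @ bar 7 tick 0 v(1, 2): C4/G4 P5 -> D4/A4 P5 similar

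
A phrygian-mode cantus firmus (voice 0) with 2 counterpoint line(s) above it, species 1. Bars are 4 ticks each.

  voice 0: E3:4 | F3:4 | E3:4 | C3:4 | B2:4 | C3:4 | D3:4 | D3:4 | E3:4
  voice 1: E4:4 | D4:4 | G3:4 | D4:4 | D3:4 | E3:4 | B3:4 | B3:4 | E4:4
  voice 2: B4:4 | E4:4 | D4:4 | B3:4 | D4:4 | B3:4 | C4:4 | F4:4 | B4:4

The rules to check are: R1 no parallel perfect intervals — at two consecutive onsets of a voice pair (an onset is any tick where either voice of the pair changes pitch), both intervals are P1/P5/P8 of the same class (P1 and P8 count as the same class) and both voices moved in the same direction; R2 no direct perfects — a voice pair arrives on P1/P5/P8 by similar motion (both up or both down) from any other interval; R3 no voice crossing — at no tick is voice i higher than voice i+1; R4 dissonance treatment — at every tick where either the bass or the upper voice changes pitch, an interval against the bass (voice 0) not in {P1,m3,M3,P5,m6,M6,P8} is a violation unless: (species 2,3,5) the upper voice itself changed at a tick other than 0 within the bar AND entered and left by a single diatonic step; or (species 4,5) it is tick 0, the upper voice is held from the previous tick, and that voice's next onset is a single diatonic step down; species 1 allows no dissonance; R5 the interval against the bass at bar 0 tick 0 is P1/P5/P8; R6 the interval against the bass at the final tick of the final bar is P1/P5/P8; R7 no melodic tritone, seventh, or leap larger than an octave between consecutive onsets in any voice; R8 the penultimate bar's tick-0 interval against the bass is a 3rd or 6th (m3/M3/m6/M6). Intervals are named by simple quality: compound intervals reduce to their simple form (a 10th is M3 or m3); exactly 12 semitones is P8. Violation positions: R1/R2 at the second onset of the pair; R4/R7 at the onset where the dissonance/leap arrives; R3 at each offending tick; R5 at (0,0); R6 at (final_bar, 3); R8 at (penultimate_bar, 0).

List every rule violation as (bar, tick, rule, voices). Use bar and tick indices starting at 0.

bar 0: v0=E3 v1=E4 v2=B4 downbeat P5
bar 1: v0=F3 v1=D4 v2=E4 downbeat M7
bar 2: v0=E3 v1=G3 v2=D4 downbeat m7
bar 3: v0=C3 v1=D4 v2=B3 downbeat M7
bar 4: v0=B2 v1=D3 v2=D4 downbeat m3
bar 5: v0=C3 v1=E3 v2=B3 downbeat M7
bar 6: v0=D3 v1=B3 v2=C4 downbeat m7
bar 7: v0=D3 v1=B3 v2=F4 downbeat m3
bar 8: v0=E3 v1=E4 v2=B4 downbeat P5
  -> R4 @ bar 1 tick 0 v(0, 2): F3/E4 M7 untreated
  -> R2 @ bar 2 tick 0 v(1, 2): D4/E4 M2 -> G3/D4 P5 similar
  -> R4 @ bar 2 tick 0 v(0, 2): E3/D4 m7 untreated
  -> R3 @ bar 3 tick 0 v(1, 2): D4 above B3
  -> R4 @ bar 3 tick 0 v(0, 1): C3/D4 M2 untreated
  -> R4 @ bar 3 tick 0 v(0, 2): C3/B3 M7 untreated
  -> R3 @ bar 3 tick 1 v(1, 2): D4 above B3
  -> R3 @ bar 3 tick 2 v(1, 2): D4 above B3
  -> R3 @ bar 3 tick 3 v(1, 2): D4 above B3
  -> R4 @ bar 5 tick 0 v(0, 2): C3/B3 M7 untreated
  -> R4 @ bar 6 tick 0 v(0, 2): D3/C4 m7 untreated
  -> R2 @ bar 8 tick 0 v(0, 1): D3/B3 M6 -> E3/E4 P8 similar
  -> R2 @ bar 8 tick 0 v(0, 2): D3/F4 m3 -> E3/B4 P5 similar
  -> R2 @ bar 8 tick 0 v(1, 2): B3/F4 TT -> E4/B4 P5 similar
  -> R7 @ bar 8 tick 0 v(2,): F4->B4 leap 6st

(1, 0, R4, (0, 2))
(2, 0, R2, (1, 2))
(2, 0, R4, (0, 2))
(3, 0, R3, (1, 2))
(3, 0, R4, (0, 1))
(3, 0, R4, (0, 2))
(3, 1, R3, (1, 2))
(3, 2, R3, (1, 2))
(3, 3, R3, (1, 2))
(5, 0, R4, (0, 2))
(6, 0, R4, (0, 2))
(8, 0, R2, (0, 1))
(8, 0, R2, (0, 2))
(8, 0, R2, (1, 2))
(8, 0, R7, (2,))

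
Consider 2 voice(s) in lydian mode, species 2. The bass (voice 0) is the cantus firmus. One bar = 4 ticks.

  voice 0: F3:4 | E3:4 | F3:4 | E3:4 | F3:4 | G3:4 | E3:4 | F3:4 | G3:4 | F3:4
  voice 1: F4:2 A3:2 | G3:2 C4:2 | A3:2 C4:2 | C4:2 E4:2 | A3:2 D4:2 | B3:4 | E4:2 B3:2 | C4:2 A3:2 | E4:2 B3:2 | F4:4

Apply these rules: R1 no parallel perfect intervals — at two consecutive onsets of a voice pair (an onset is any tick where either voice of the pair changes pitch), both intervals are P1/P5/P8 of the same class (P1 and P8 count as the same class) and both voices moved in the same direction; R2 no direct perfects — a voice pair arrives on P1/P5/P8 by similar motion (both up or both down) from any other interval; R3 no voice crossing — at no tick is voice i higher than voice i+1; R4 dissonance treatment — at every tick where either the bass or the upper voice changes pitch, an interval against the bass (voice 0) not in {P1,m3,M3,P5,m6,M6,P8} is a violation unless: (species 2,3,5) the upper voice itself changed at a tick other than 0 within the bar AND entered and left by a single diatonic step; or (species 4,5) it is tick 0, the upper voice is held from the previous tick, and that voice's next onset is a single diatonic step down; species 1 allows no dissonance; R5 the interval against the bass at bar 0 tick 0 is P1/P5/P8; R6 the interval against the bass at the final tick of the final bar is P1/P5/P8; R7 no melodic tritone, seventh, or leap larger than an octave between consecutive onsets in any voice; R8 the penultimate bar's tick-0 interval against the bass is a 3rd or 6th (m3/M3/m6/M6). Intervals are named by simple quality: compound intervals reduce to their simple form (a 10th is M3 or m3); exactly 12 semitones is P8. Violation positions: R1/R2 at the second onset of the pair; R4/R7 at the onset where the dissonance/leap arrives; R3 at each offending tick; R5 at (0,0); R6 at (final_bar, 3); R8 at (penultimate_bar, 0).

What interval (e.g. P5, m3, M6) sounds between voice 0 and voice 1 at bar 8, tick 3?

voice 0=G3 voice 1=B3 -> M3

M3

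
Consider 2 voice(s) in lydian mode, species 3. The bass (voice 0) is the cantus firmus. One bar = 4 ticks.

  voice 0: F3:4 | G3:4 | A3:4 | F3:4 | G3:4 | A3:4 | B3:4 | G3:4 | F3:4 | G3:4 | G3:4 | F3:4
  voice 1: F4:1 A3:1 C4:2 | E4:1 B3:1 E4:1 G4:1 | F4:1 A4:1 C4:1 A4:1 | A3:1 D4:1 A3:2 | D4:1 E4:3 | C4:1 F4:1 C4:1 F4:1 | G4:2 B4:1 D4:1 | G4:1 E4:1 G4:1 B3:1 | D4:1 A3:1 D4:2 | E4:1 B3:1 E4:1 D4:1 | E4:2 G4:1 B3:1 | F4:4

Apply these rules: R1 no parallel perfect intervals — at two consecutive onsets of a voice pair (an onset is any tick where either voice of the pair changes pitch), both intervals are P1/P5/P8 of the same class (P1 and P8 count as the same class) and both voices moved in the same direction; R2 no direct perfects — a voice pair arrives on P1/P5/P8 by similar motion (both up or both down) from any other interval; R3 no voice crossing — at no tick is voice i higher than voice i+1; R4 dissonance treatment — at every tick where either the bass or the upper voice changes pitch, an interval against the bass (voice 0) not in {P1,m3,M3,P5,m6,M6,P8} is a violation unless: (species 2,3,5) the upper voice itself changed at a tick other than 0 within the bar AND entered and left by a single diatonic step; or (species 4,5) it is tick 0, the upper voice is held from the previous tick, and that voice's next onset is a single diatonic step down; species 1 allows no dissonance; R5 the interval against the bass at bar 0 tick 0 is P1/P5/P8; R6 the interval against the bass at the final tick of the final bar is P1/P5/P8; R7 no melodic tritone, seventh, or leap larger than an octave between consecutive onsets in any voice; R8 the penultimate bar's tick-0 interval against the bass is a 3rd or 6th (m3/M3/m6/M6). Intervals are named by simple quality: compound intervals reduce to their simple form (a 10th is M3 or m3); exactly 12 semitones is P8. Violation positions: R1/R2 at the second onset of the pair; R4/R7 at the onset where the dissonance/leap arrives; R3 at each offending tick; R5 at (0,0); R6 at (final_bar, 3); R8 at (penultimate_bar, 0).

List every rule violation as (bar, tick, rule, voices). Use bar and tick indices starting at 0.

bar 0: v0=F3 v1=F4 downbeat P8
bar 1: v0=G3 v1=E4 downbeat M6
bar 2: v0=A3 v1=F4 downbeat m6
bar 3: v0=F3 v1=A3 downbeat M3
bar 4: v0=G3 v1=D4 downbeat P5
bar 5: v0=A3 v1=C4 downbeat m3
bar 6: v0=B3 v1=G4 downbeat m6
bar 7: v0=G3 v1=G4 downbeat P8
bar 8: v0=F3 v1=D4 downbeat M6
bar 9: v0=G3 v1=E4 downbeat M6
bar 10: v0=G3 v1=E4 downbeat M6
bar 11: v0=F3 v1=F4 downbeat P8
  -> R2 @ bar 4 tick 0 v(0, 1): F3/A3 M3 -> G3/D4 P5 similar
  -> R7 @ bar 11 tick 0 v(1,): B3->F4 leap 6st

(4, 0, R2, (0, 1))
(11, 0, R7, (1,))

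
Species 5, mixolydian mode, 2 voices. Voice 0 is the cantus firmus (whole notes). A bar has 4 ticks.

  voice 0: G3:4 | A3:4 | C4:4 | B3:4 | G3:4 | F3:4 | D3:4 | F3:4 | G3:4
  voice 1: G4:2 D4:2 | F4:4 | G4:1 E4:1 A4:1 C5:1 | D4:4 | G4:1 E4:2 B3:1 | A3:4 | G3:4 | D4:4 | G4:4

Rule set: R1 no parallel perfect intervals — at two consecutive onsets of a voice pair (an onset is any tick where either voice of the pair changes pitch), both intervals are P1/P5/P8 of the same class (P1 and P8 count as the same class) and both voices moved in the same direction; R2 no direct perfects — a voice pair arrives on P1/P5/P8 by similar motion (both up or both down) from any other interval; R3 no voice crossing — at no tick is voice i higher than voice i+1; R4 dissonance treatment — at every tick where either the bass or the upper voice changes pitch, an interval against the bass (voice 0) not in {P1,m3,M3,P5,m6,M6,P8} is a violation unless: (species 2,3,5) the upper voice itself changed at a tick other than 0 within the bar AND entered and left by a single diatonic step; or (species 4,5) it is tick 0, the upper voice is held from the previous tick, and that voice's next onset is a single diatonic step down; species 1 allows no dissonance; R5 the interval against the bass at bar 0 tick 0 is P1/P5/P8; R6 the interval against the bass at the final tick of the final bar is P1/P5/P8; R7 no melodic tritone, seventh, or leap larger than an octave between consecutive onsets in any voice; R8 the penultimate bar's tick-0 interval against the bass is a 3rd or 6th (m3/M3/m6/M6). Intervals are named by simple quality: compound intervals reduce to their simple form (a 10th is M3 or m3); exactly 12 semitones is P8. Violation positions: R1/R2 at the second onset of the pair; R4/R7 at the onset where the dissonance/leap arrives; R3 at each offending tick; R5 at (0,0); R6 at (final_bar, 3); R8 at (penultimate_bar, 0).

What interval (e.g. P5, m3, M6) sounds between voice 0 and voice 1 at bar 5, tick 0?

voice 0=F3 voice 1=A3 -> M3

M3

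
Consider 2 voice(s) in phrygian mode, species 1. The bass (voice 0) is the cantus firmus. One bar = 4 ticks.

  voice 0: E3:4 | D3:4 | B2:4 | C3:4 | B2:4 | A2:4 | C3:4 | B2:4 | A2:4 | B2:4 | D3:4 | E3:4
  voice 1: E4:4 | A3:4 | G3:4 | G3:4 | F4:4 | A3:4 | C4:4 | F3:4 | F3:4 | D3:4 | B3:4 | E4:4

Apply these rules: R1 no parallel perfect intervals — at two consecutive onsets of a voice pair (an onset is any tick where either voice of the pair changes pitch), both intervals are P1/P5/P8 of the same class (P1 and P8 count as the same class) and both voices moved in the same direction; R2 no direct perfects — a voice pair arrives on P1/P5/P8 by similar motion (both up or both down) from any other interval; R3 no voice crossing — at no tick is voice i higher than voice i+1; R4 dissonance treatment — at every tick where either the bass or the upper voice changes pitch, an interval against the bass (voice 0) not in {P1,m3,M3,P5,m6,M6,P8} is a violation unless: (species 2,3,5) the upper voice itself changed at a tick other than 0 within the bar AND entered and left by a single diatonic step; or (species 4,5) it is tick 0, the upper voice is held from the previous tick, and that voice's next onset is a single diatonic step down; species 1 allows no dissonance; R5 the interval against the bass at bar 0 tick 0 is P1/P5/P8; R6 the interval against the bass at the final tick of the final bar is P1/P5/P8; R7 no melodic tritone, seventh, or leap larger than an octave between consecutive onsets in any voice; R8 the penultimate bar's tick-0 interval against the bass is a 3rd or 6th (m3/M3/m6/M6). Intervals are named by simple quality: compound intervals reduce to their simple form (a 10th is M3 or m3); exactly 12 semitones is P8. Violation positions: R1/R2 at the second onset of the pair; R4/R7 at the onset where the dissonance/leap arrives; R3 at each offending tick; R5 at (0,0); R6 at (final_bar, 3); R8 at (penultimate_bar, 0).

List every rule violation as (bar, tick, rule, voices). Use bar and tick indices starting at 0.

(1, 0, R2, (0, 1))
(4, 0, R4, (0, 1))
(4, 0, R7, (1,))
(5, 0, R2, (0, 1))
(6, 0, R1, (0, 1))
(7, 0, R4, (0, 1))
(11, 0, R2, (0, 1))

bar 0: v0=E3 v1=E4 downbeat P8
bar 1: v0=D3 v1=A3 downbeat P5
bar 2: v0=B2 v1=G3 downbeat m6
bar 3: v0=C3 v1=G3 downbeat P5
bar 4: v0=B2 v1=F4 downbeat TT
bar 5: v0=A2 v1=A3 downbeat P8
bar 6: v0=C3 v1=C4 downbeat P8
bar 7: v0=B2 v1=F3 downbeat TT
bar 8: v0=A2 v1=F3 downbeat m6
bar 9: v0=B2 v1=D3 downbeat m3
bar 10: v0=D3 v1=B3 downbeat M6
bar 11: v0=E3 v1=E4 downbeat P8
  -> R2 @ bar 1 tick 0 v(0, 1): E3/E4 P8 -> D3/A3 P5 similar
  -> R4 @ bar 4 tick 0 v(0, 1): B2/F4 TT untreated
  -> R7 @ bar 4 tick 0 v(1,): G3->F4 leap 10st
  -> R2 @ bar 5 tick 0 v(0, 1): B2/F4 TT -> A2/A3 P8 similar
  -> R1 @ bar 6 tick 0 v(0, 1): A2/A3 P8 -> C3/C4 P8 similar
  -> R4 @ bar 7 tick 0 v(0, 1): B2/F3 TT untreated
  -> R2 @ bar 11 tick 0 v(0, 1): D3/B3 M6 -> E3/E4 P8 similar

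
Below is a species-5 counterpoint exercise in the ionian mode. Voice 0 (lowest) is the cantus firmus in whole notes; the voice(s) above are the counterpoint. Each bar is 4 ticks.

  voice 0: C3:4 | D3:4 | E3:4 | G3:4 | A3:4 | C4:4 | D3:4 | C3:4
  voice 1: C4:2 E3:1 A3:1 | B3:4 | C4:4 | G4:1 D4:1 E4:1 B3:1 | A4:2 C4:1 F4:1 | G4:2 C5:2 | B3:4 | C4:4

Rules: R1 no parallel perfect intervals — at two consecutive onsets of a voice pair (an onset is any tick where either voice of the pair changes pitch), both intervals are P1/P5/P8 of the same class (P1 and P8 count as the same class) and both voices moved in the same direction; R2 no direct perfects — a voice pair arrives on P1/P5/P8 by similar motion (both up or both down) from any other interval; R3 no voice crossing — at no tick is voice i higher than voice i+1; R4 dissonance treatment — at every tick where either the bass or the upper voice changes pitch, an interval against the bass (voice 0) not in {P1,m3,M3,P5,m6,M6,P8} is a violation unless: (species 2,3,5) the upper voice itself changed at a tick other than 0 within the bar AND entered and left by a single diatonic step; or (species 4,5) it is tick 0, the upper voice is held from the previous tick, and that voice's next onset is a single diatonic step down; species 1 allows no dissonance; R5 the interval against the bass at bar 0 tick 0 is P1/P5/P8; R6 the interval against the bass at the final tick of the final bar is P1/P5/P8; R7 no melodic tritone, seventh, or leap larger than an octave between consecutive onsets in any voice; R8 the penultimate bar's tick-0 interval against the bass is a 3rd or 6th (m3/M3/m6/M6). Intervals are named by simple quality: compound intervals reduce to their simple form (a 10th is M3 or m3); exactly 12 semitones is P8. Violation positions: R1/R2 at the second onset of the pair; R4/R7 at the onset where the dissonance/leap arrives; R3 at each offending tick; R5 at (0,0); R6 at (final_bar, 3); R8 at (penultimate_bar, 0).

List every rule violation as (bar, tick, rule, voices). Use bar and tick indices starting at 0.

bar 0: v0=C3 v1=C4 downbeat P8
bar 1: v0=D3 v1=B3 downbeat M6
bar 2: v0=E3 v1=C4 downbeat m6
bar 3: v0=G3 v1=G4 downbeat P8
bar 4: v0=A3 v1=A4 downbeat P8
bar 5: v0=C4 v1=G4 downbeat P5
bar 6: v0=D3 v1=B3 downbeat M6
bar 7: v0=C3 v1=C4 downbeat P8
  -> R2 @ bar 3 tick 0 v(0, 1): E3/C4 m6 -> G3/G4 P8 similar
  -> R2 @ bar 4 tick 0 v(0, 1): G3/B3 M3 -> A3/A4 P8 similar
  -> R7 @ bar 4 tick 0 v(1,): B3->A4 leap 10st
  -> R2 @ bar 5 tick 0 v(0, 1): A3/F4 m6 -> C4/G4 P5 similar
  -> R7 @ bar 6 tick 0 v(0,): C4->D3 leap 10st
  -> R7 @ bar 6 tick 0 v(1,): C5->B3 leap 13st

(3, 0, R2, (0, 1))
(4, 0, R2, (0, 1))
(4, 0, R7, (1,))
(5, 0, R2, (0, 1))
(6, 0, R7, (0,))
(6, 0, R7, (1,))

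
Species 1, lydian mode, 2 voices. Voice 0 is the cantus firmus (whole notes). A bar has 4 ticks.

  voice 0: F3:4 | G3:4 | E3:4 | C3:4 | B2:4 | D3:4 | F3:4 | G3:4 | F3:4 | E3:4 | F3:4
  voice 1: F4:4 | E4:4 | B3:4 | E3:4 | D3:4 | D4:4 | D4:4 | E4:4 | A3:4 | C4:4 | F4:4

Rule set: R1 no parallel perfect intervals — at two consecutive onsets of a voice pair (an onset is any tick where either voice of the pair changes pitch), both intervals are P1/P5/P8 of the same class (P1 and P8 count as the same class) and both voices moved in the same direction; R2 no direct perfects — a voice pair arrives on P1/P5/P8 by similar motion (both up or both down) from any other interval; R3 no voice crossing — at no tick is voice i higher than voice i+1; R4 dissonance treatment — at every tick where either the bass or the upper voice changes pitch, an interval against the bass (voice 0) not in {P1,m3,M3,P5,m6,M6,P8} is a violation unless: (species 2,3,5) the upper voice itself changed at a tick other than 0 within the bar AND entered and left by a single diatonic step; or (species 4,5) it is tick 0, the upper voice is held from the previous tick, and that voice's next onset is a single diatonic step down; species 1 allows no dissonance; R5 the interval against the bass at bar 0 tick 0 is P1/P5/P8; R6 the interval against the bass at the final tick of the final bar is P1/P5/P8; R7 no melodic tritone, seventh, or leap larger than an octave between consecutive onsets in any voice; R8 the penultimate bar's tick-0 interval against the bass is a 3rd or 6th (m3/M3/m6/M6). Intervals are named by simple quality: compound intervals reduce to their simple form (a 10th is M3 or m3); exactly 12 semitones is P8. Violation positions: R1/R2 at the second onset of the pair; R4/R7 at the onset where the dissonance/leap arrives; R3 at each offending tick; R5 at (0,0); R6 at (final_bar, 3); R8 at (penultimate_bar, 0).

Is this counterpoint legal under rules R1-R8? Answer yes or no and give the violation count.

No (3 violations)

bar 0: v0=F3 v1=F4 (P8)
bar 1: v0=G3 v1=E4 (M6)
bar 2: v0=E3 v1=B3 (P5)
bar 3: v0=C3 v1=E3 (M3)
bar 4: v0=B2 v1=D3 (m3)
bar 5: v0=D3 v1=D4 (P8)
bar 6: v0=F3 v1=D4 (M6)
bar 7: v0=G3 v1=E4 (M6)
bar 8: v0=F3 v1=A3 (M3)
bar 9: v0=E3 v1=C4 (m6)
bar 10: v0=F3 v1=F4 (P8)
  R2 @ bar2.0: G3/E4 M6 -> E3/B3 P5 similar
  R2 @ bar5.0: B2/D3 m3 -> D3/D4 P8 similar
  R2 @ bar10.0: E3/C4 m6 -> F3/F4 P8 similar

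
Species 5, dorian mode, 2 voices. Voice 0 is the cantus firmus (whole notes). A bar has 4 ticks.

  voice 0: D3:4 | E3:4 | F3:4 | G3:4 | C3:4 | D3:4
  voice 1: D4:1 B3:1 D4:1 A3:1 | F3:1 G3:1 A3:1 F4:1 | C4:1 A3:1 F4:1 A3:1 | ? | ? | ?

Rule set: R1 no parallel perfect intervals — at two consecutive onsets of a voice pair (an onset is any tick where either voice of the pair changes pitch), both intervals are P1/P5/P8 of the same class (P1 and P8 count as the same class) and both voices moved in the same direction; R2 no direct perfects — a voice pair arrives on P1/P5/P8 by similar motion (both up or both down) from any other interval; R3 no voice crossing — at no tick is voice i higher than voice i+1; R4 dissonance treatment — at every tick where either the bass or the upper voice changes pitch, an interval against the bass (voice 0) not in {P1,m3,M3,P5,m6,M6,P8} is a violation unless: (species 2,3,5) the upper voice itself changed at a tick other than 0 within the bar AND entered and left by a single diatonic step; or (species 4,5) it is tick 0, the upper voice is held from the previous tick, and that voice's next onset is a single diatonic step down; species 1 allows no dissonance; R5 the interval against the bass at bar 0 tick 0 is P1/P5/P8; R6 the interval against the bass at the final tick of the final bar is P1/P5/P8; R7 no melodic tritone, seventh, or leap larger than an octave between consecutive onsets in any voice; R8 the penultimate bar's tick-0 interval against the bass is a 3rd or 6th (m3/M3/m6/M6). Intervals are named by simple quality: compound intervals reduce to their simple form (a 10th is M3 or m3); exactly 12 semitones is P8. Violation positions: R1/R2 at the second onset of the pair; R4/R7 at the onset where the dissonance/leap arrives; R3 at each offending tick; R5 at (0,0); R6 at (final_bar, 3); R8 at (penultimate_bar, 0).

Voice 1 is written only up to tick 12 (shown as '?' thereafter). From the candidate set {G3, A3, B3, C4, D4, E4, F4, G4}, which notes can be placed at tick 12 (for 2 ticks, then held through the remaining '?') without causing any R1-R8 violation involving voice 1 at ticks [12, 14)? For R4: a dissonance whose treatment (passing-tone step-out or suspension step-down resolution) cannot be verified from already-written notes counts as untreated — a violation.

G3: legal
A3: violates R4
B3: legal
C4: violates R4
D4: violates R2
E4: legal
F4: violates R4
G4: violates R2,R7

{B3, E4, G3}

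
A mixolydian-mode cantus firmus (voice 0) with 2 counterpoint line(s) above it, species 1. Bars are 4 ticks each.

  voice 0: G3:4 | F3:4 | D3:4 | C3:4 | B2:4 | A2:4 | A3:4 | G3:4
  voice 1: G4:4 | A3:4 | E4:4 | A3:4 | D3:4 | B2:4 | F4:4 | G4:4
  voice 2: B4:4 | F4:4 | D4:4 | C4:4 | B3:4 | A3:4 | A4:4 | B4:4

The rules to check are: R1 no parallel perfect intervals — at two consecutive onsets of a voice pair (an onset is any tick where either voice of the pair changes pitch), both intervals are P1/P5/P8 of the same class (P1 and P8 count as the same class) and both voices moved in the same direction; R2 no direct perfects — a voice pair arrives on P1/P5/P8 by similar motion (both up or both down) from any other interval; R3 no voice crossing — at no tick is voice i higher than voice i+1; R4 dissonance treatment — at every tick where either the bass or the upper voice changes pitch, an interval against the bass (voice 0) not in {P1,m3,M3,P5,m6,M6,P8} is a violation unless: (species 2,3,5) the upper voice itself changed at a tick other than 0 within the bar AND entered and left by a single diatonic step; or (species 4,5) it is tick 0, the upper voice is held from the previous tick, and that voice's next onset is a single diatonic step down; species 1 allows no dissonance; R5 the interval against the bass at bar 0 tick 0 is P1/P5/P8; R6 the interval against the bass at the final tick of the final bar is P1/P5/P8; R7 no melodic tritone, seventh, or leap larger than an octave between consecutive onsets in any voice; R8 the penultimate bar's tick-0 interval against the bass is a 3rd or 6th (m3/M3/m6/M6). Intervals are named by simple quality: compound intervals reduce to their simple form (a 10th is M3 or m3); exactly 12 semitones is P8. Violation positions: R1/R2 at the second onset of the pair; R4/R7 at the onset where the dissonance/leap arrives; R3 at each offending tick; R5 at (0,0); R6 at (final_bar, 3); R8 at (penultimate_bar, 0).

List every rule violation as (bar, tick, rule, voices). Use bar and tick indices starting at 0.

(0, 0, R5, (0, 2))
(1, 0, R2, (0, 2))
(1, 0, R7, (1,))
(1, 0, R7, (2,))
(2, 0, R1, (0, 2))
(2, 0, R3, (1, 2))
(2, 0, R4, (0, 1))
(2, 1, R3, (1, 2))
(2, 2, R3, (1, 2))
(2, 3, R3, (1, 2))
(3, 0, R1, (0, 2))
(4, 0, R1, (0, 2))
(5, 0, R1, (0, 2))
(5, 0, R4, (0, 1))
(6, 0, R1, (0, 2))
(6, 0, R7, (1,))
(6, 0, R8, (0, 2))
(7, 3, R6, (0, 2))

bar 0: v0=G3 v1=G4 v2=B4 downbeat M3
bar 1: v0=F3 v1=A3 v2=F4 downbeat P8
bar 2: v0=D3 v1=E4 v2=D4 downbeat P8
bar 3: v0=C3 v1=A3 v2=C4 downbeat P8
bar 4: v0=B2 v1=D3 v2=B3 downbeat P8
bar 5: v0=A2 v1=B2 v2=A3 downbeat P8
bar 6: v0=A3 v1=F4 v2=A4 downbeat P8
bar 7: v0=G3 v1=G4 v2=B4 downbeat M3
  -> R5 @ bar 0 tick 0 v(0, 2): opens on M3
  -> R2 @ bar 1 tick 0 v(0, 2): G3/B4 M3 -> F3/F4 P8 similar
  -> R7 @ bar 1 tick 0 v(1,): G4->A3 leap 10st
  -> R7 @ bar 1 tick 0 v(2,): B4->F4 leap 6st
  -> R1 @ bar 2 tick 0 v(0, 2): F3/F4 P8 -> D3/D4 P8 similar
  -> R3 @ bar 2 tick 0 v(1, 2): E4 above D4
  -> R4 @ bar 2 tick 0 v(0, 1): D3/E4 M2 untreated
  -> R3 @ bar 2 tick 1 v(1, 2): E4 above D4
  -> R3 @ bar 2 tick 2 v(1, 2): E4 above D4
  -> R3 @ bar 2 tick 3 v(1, 2): E4 above D4
  -> R1 @ bar 3 tick 0 v(0, 2): D3/D4 P8 -> C3/C4 P8 similar
  -> R1 @ bar 4 tick 0 v(0, 2): C3/C4 P8 -> B2/B3 P8 similar
  -> R1 @ bar 5 tick 0 v(0, 2): B2/B3 P8 -> A2/A3 P8 similar
  -> R4 @ bar 5 tick 0 v(0, 1): A2/B2 M2 untreated
  -> R1 @ bar 6 tick 0 v(0, 2): A2/A3 P8 -> A3/A4 P8 similar
  -> R7 @ bar 6 tick 0 v(1,): B2->F4 leap 18st
  -> R8 @ bar 6 tick 0 v(0, 2): penult P8 not 3rd/6th
  -> R6 @ bar 7 tick 3 v(0, 2): closes on M3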